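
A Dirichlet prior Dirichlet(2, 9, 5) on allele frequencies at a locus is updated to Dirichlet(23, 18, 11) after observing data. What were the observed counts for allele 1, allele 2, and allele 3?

counts (21, 9, 6)

For a Dirichlet(α) prior with multinomial counts c, the posterior is Dirichlet(α + c) componentwise.
Counts are posterior − prior componentwise: 23−2=21, 18−9=9, 11−5=6.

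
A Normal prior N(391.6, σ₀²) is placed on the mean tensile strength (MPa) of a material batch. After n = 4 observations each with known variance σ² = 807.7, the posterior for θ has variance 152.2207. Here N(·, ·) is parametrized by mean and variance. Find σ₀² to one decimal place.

σ₀² = 618.4

For the Normal–Normal model with known σ², precisions add: τ_n = τ₀ + n/σ².
So 1/σ₀² = 1/152.2207 − 4/807.7 = 0.006569 − 0.004952 = 0.001617.
Hence σ₀² = 1/0.001617 ≈ 618.4.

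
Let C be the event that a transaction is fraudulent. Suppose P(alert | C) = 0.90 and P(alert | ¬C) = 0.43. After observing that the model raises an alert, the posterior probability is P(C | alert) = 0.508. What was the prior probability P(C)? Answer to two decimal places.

P(C) = 0.33

In odds form, posterior odds = prior odds × likelihood ratio, so prior odds = posterior odds ÷ LR.
Posterior odds = 0.508/(1−0.508) = 1.0325. LR = 0.90/0.43 = 2.0930.
Prior odds = 1.0325/2.0930 = 0.4933, so P(C) = 0.4933/(1+0.4933) ≈ 0.33.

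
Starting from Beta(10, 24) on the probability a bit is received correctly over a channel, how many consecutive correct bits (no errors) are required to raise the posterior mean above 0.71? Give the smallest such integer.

After k correct bits and 0 errors the posterior is Beta(10+k, 24), with mean (10+k)/(10+24+k).
Set (10+k)/(34+k) > 0.71 and solve: k > (0.71·34 − 10)/(1 − 0.71) = 48.759.
The smallest integer exceeding 48.759 is 49.

k = 49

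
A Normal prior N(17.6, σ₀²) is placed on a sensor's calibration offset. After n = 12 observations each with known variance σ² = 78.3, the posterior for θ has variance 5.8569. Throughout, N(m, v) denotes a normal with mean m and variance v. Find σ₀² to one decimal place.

Posterior precision equals prior precision plus data precision: 1/σ_n² = 1/σ₀² + n/σ².
So 1/σ₀² = 1/5.8569 − 12/78.3 = 0.170739 − 0.153257 = 0.017482.
Hence σ₀² = 1/0.017482 ≈ 57.2.

σ₀² = 57.2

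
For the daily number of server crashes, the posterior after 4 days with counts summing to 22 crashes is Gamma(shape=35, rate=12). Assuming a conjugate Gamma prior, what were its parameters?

Gamma–Poisson conjugacy: posterior shape = α + Σxᵢ, posterior rate = β + n.
So α = 35 − 22 = 13 and β = 12 − 4 = 8.

Gamma(shape=13, rate=8)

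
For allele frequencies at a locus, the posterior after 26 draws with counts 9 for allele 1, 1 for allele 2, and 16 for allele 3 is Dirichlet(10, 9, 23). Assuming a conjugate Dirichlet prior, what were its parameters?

Dirichlet(1, 8, 7)

For a Dirichlet(α) prior with multinomial counts c, the posterior is Dirichlet(α + c) componentwise.
Subtract each count from the matching posterior parameter: 10−9=1, 9−1=8, 23−16=7.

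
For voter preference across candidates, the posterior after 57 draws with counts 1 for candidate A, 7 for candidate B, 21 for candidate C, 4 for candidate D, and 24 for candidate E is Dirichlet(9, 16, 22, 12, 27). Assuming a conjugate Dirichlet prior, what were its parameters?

Dirichlet(8, 9, 1, 8, 3)

For a Dirichlet(α) prior with multinomial counts c, the posterior is Dirichlet(α + c) componentwise.
Subtract each count from the matching posterior parameter: 9−1=8, 16−7=9, 22−21=1, 12−4=8, 27−24=3.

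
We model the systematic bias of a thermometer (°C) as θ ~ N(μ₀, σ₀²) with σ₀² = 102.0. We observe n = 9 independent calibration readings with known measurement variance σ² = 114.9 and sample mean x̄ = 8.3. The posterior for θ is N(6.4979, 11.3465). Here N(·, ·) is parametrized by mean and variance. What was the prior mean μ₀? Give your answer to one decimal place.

μ₀ = -7.9

With known observation variance, the Normal–Normal posterior has precision τ_n = τ₀ + n/σ² and mean μ_n = (τ₀μ₀ + (n/σ²)x̄)/τ_n.
Here τ₀ = 1/102.0 = 0.009804 and τ_data = 9/114.9 = 0.078329, so τ_n = 0.088133.
Rearranging for μ₀: μ₀ = (μ_n·τ_n − τ_data·x̄)/τ₀ = (6.4979·0.088133 − 0.078329·8.3) / 0.009804 = -0.077451/0.009804 ≈ -7.9.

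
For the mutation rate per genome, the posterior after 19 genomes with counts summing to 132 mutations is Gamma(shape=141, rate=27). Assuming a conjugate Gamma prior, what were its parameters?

A Gamma(α, β) prior (rate parametrization) on a Poisson rate with n observations summing to S gives posterior Gamma(α+S, β+n).
So α = 141 − 132 = 9 and β = 27 − 19 = 8.

Gamma(shape=9, rate=8)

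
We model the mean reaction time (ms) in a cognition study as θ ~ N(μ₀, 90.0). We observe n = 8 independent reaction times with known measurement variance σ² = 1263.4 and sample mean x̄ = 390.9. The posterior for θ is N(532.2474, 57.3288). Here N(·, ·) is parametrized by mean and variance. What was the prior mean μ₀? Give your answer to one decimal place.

μ₀ = 612.8

With known observation variance, the Normal–Normal posterior has precision τ_n = τ₀ + n/σ² and mean μ_n = (τ₀μ₀ + (n/σ²)x̄)/τ_n.
Here τ₀ = 1/90.0 = 0.011111 and τ_data = 8/1263.4 = 0.006332, so τ_n = 0.017443.
Rearranging for μ₀: μ₀ = (μ_n·τ_n − τ_data·x̄)/τ₀ = (532.2474·0.017443 − 0.006332·390.9) / 0.011111 = 6.808813/0.011111 ≈ 612.8.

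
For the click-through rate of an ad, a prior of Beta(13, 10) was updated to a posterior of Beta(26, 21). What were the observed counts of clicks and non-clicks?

Beta is conjugate to the binomial likelihood: posterior = Beta(α+s, β+f).
So s = 26 − 13 = 13 and f = 21 − 10 = 11.

13 clicks and 11 non-clicks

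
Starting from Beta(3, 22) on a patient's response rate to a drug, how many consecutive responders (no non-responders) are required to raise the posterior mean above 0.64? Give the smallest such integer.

k = 37

After k responders and 0 non-responders the posterior is Beta(3+k, 22), with mean (3+k)/(3+22+k).
Set (3+k)/(25+k) > 0.64 and solve: k > (0.64·25 − 3)/(1 − 0.64) = 36.111.
The smallest integer exceeding 36.111 is 37, and checking k=37: (40)/(62) = 0.6452 > 0.64.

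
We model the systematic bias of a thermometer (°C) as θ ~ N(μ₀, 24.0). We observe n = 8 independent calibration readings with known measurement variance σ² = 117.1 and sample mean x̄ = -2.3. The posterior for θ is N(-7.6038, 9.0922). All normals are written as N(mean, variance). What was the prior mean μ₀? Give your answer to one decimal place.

The posterior mean is a precision-weighted average: μ_n = (τ₀μ₀ + τ_data·x̄)/(τ₀+τ_data), with τ₀=1/σ₀² and τ_data=n/σ².
Here τ₀ = 1/24.0 = 0.041667 and τ_data = 8/117.1 = 0.068318, so τ_n = 0.109985.
Rearranging for μ₀: μ₀ = (μ_n·τ_n − τ_data·x̄)/τ₀ = (-7.6038·0.109985 − 0.068318·-2.3) / 0.041667 = -0.679173/0.041667 ≈ -16.3.

μ₀ = -16.3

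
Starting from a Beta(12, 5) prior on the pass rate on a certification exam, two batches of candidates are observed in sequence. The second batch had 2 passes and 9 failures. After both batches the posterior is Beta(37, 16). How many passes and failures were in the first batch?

Because Beta–binomial updating is additive in the counts, the combined data contributed (α_post−α_prior, β_post−β_prior) successes and failures.
Total across both batches: 37−12=25 passes, 16−5=11 failures.
Subtract the second batch: 25−2=23 passes and 11−9=2 failures.

23 passes and 2 failures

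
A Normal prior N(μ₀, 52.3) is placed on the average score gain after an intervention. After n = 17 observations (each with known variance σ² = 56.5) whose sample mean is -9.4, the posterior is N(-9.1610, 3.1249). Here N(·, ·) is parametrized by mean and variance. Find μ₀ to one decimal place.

The posterior mean is a precision-weighted average: μ_n = (τ₀μ₀ + τ_data·x̄)/(τ₀+τ_data), with τ₀=1/σ₀² and τ_data=n/σ².
Here τ₀ = 1/52.3 = 0.019120 and τ_data = 17/56.5 = 0.300885, so τ_n = 0.320005.
Rearranging for μ₀: μ₀ = (μ_n·τ_n − τ_data·x̄)/τ₀ = (-9.1610·0.320005 − 0.300885·-9.4) / 0.019120 = -0.103247/0.019120 ≈ -5.4.

μ₀ = -5.4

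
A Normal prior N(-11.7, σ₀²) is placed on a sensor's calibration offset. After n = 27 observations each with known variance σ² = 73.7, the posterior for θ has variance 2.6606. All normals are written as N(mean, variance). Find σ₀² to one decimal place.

σ₀² = 105.2

For the Normal–Normal model with known σ², precisions add: τ_n = τ₀ + n/σ².
So 1/σ₀² = 1/2.6606 − 27/73.7 = 0.375855 − 0.366350 = 0.009505.
Hence σ₀² = 1/0.009505 ≈ 105.2.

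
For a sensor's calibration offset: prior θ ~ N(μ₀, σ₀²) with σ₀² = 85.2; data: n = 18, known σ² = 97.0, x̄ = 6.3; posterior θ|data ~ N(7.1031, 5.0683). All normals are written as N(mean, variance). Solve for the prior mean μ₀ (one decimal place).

μ₀ = 19.8

With known observation variance, the Normal–Normal posterior has precision τ_n = τ₀ + n/σ² and mean μ_n = (τ₀μ₀ + (n/σ²)x̄)/τ_n.
Here τ₀ = 1/85.2 = 0.011737 and τ_data = 18/97.0 = 0.185567, so τ_n = 0.197304.
Rearranging for μ₀: μ₀ = (μ_n·τ_n − τ_data·x̄)/τ₀ = (7.1031·0.197304 − 0.185567·6.3) / 0.011737 = 0.232398/0.011737 ≈ 19.8.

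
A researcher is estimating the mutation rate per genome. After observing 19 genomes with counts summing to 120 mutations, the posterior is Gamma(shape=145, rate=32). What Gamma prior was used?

Gamma–Poisson conjugacy: posterior shape = α + Σxᵢ, posterior rate = β + n.
So α = 145 − 120 = 25 and β = 32 − 19 = 13.

Gamma(shape=25, rate=13)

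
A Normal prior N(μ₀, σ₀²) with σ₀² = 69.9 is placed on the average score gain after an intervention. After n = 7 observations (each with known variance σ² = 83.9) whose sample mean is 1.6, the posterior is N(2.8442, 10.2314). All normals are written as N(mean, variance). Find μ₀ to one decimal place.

μ₀ = 10.1

With known observation variance, the Normal–Normal posterior has precision τ_n = τ₀ + n/σ² and mean μ_n = (τ₀μ₀ + (n/σ²)x̄)/τ_n.
Here τ₀ = 1/69.9 = 0.014306 and τ_data = 7/83.9 = 0.083433, so τ_n = 0.097739.
Rearranging for μ₀: μ₀ = (μ_n·τ_n − τ_data·x̄)/τ₀ = (2.8442·0.097739 − 0.083433·1.6) / 0.014306 = 0.144496/0.014306 ≈ 10.1.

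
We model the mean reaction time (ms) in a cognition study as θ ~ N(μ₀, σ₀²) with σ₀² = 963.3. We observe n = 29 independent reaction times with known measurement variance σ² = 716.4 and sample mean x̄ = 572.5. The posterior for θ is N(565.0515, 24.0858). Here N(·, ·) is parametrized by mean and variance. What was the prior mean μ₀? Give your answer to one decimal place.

With known observation variance, the Normal–Normal posterior has precision τ_n = τ₀ + n/σ² and mean μ_n = (τ₀μ₀ + (n/σ²)x̄)/τ_n.
Here τ₀ = 1/963.3 = 0.001038 and τ_data = 29/716.4 = 0.040480, so τ_n = 0.041518.
Rearranging for μ₀: μ₀ = (μ_n·τ_n − τ_data·x̄)/τ₀ = (565.0515·0.041518 − 0.040480·572.5) / 0.001038 = 0.285008/0.001038 ≈ 274.6.

μ₀ = 274.6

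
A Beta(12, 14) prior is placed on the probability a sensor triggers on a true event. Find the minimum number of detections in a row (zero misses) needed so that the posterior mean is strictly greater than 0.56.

k = 6

After k detections and 0 misses the posterior is Beta(12+k, 14), with mean (12+k)/(12+14+k).
Set (12+k)/(26+k) > 0.56 and solve: k > (0.56·26 − 12)/(1 − 0.56) = 5.818.
The smallest integer exceeding 5.818 is 6.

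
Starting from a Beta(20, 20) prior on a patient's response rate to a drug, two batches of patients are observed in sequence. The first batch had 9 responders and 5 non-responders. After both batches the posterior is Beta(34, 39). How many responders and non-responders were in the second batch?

5 responders and 14 non-responders

Sequential conjugate updates are equivalent to a single update on the pooled data, so total successes = posterior α − prior α and total failures = posterior β − prior β.
Total across both batches: 34−20=14 responders, 39−20=19 non-responders.
Subtract the first batch: 14−9=5 responders and 19−5=14 non-responders.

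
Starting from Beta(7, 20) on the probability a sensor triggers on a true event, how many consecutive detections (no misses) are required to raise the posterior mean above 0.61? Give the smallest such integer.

k = 25

After k detections and 0 misses the posterior is Beta(7+k, 20), with mean (7+k)/(7+20+k).
Set (7+k)/(27+k) > 0.61 and solve: k > (0.61·27 − 7)/(1 − 0.61) = 24.282.
The smallest integer exceeding 24.282 is 25.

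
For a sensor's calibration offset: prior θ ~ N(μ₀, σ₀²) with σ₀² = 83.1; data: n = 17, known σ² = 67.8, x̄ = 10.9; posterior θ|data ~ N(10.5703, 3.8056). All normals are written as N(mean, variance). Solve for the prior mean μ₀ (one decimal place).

μ₀ = 3.7

With known observation variance, the Normal–Normal posterior has precision τ_n = τ₀ + n/σ² and mean μ_n = (τ₀μ₀ + (n/σ²)x̄)/τ_n.
Here τ₀ = 1/83.1 = 0.012034 and τ_data = 17/67.8 = 0.250737, so τ_n = 0.262771.
Rearranging for μ₀: μ₀ = (μ_n·τ_n − τ_data·x̄)/τ₀ = (10.5703·0.262771 − 0.250737·10.9) / 0.012034 = 0.044535/0.012034 ≈ 3.7.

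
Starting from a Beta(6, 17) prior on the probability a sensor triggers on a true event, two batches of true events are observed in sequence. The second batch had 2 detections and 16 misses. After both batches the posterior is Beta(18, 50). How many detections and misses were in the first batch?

Because Beta–binomial updating is additive in the counts, the combined data contributed (α_post−α_prior, β_post−β_prior) successes and failures.
Total across both batches: 18−6=12 detections, 50−17=33 misses.
Subtract the second batch: 12−2=10 detections and 33−16=17 misses.

10 detections and 17 misses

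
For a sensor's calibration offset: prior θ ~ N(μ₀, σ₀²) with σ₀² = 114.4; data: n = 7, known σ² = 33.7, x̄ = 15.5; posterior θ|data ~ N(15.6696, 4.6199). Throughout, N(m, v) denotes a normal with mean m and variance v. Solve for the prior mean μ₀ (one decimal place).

The posterior mean is a precision-weighted average: μ_n = (τ₀μ₀ + τ_data·x̄)/(τ₀+τ_data), with τ₀=1/σ₀² and τ_data=n/σ².
Here τ₀ = 1/114.4 = 0.008741 and τ_data = 7/33.7 = 0.207715, so τ_n = 0.216456.
Rearranging for μ₀: μ₀ = (μ_n·τ_n − τ_data·x̄)/τ₀ = (15.6696·0.216456 − 0.207715·15.5) / 0.008741 = 0.172196/0.008741 ≈ 19.7.

μ₀ = 19.7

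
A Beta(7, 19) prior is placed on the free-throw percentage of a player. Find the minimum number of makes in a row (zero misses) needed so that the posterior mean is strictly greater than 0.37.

After k makes and 0 misses the posterior is Beta(7+k, 19), with mean (7+k)/(7+19+k).
Set (7+k)/(26+k) > 0.37 and solve: k > (0.37·26 − 7)/(1 − 0.37) = 4.159.
The smallest integer exceeding 4.159 is 5, and checking k=5: (12)/(31) = 0.3871 > 0.37.

k = 5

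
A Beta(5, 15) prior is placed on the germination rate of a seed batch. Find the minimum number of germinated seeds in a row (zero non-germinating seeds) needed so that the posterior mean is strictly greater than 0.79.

k = 52

After k germinated seeds and 0 non-germinating seeds the posterior is Beta(5+k, 15), with mean (5+k)/(5+15+k).
Set (5+k)/(20+k) > 0.79 and solve: k > (0.79·20 − 5)/(1 − 0.79) = 51.429.
The smallest integer exceeding 51.429 is 52, and checking k=52: (57)/(72) = 0.7917 > 0.79.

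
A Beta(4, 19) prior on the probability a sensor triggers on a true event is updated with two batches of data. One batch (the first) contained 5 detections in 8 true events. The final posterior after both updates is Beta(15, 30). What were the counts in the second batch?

Because Beta–binomial updating is additive in the counts, the combined data contributed (α_post−α_prior, β_post−β_prior) successes and failures.
Total across both batches: 15−4=11 detections, 30−19=11 misses.
Subtract the first batch: 11−5=6 detections and 11−3=8 misses.

6 detections and 8 misses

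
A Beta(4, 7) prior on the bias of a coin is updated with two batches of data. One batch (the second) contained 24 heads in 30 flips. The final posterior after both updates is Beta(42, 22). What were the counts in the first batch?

Because Beta–binomial updating is additive in the counts, the combined data contributed (α_post−α_prior, β_post−β_prior) successes and failures.
Total across both batches: 42−4=38 heads, 22−7=15 tails.
Subtract the second batch: 38−24=14 heads and 15−6=9 tails.

14 heads and 9 tails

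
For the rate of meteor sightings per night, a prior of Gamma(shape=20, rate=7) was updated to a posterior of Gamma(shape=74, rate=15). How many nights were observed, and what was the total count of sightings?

n = 8 nights with total 54 sightings

A Gamma(α, β) prior (rate parametrization) on a Poisson rate with n observations summing to S gives posterior Gamma(α+S, β+n).
Matching: Σxᵢ = 74 − 20 = 54 and n = 15 − 7 = 8.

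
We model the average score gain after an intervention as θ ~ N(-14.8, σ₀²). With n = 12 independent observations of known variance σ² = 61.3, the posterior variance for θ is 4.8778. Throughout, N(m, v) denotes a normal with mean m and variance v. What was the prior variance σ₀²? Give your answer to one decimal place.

σ₀² = 108.1

Posterior precision equals prior precision plus data precision: 1/σ_n² = 1/σ₀² + n/σ².
So 1/σ₀² = 1/4.8778 − 12/61.3 = 0.205010 − 0.195759 = 0.009251.
Hence σ₀² = 1/0.009251 ≈ 108.1.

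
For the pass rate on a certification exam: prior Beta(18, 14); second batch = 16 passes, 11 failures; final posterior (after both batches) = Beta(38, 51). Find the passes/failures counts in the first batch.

4 passes and 26 failures

Because Beta–binomial updating is additive in the counts, the combined data contributed (α_post−α_prior, β_post−β_prior) successes and failures.
Total across both batches: 38−18=20 passes, 51−14=37 failures.
Subtract the second batch: 20−16=4 passes and 37−11=26 failures.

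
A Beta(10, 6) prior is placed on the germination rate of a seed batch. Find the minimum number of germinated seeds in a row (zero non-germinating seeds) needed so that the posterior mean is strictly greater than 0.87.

k = 31

After k germinated seeds and 0 non-germinating seeds the posterior is Beta(10+k, 6), with mean (10+k)/(10+6+k).
Set (10+k)/(16+k) > 0.87 and solve: k > (0.87·16 − 10)/(1 − 0.87) = 30.154.
The smallest integer exceeding 30.154 is 31.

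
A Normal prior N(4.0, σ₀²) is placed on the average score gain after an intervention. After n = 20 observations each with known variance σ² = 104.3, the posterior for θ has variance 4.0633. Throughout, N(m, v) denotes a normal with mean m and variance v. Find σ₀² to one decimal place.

σ₀² = 18.4

Posterior precision equals prior precision plus data precision: 1/σ_n² = 1/σ₀² + n/σ².
So 1/σ₀² = 1/4.0633 − 20/104.3 = 0.246105 − 0.191755 = 0.054350.
Hence σ₀² = 1/0.054350 ≈ 18.4.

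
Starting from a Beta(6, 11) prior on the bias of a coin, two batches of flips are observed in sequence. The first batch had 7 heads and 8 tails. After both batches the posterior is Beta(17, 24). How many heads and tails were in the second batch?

4 heads and 5 tails

Because Beta–binomial updating is additive in the counts, the combined data contributed (α_post−α_prior, β_post−β_prior) successes and failures.
Total across both batches: 17−6=11 heads, 24−11=13 tails.
Subtract the first batch: 11−7=4 heads and 13−8=5 tails.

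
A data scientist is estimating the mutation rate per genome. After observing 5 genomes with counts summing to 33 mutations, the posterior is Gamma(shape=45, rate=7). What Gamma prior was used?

Gamma–Poisson conjugacy: posterior shape = α + Σxᵢ, posterior rate = β + n.
So α = 45 − 33 = 12 and β = 7 − 5 = 2.

Gamma(shape=12, rate=2)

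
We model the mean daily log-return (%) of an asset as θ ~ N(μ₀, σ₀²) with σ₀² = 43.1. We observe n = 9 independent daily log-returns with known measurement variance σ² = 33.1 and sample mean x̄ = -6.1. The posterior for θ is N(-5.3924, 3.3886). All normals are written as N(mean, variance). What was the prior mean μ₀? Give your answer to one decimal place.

With known observation variance, the Normal–Normal posterior has precision τ_n = τ₀ + n/σ² and mean μ_n = (τ₀μ₀ + (n/σ²)x̄)/τ_n.
Here τ₀ = 1/43.1 = 0.023202 and τ_data = 9/33.1 = 0.271903, so τ_n = 0.295105.
Rearranging for μ₀: μ₀ = (μ_n·τ_n − τ_data·x̄)/τ₀ = (-5.3924·0.295105 − 0.271903·-6.1) / 0.023202 = 0.067284/0.023202 ≈ 2.9.

μ₀ = 2.9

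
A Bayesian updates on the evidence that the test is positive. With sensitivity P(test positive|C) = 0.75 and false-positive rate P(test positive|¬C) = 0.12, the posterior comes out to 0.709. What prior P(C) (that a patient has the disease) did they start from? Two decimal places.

P(C) = 0.28

In odds form, posterior odds = prior odds × likelihood ratio, so prior odds = posterior odds ÷ LR.
Posterior odds = 0.709/(1−0.709) = 2.4364. LR = 0.75/0.12 = 6.2500.
Prior odds = 2.4364/6.2500 = 0.3898, so P(C) = 0.3898/(1+0.3898) ≈ 0.28.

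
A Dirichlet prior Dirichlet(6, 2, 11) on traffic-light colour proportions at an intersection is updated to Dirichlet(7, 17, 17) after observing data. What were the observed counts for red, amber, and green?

For a Dirichlet(α) prior with multinomial counts c, the posterior is Dirichlet(α + c) componentwise.
Counts are posterior − prior componentwise: 7−6=1, 17−2=15, 17−11=6.

counts (1, 15, 6)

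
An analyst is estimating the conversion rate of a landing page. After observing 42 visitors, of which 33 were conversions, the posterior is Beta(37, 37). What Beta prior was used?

Beta(4, 28)

A Beta(α, β) prior with s successes and f failures in binomial data gives a Beta(α+s, β+f) posterior.
Subtract the data counts: 37−33=4, 37−9=28.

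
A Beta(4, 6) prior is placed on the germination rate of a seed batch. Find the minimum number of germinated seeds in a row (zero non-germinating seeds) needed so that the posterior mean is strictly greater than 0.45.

After k germinated seeds and 0 non-germinating seeds the posterior is Beta(4+k, 6), with mean (4+k)/(4+6+k).
Set (4+k)/(10+k) > 0.45 and solve: k > (0.45·10 − 4)/(1 − 0.45) = 0.909.
The smallest integer exceeding 0.909 is 1, and checking k=1: (5)/(11) = 0.4545 > 0.45.

k = 1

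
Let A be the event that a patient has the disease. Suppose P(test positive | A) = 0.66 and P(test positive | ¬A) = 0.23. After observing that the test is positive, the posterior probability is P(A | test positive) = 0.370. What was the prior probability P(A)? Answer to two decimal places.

P(A) = 0.17

In odds form, posterior odds = prior odds × likelihood ratio, so prior odds = posterior odds ÷ LR.
Posterior odds = 0.370/(1−0.370) = 0.5873. LR = 0.66/0.23 = 2.8696.
Prior odds = 0.5873/2.8696 = 0.2047, so P(A) = 0.2047/(1+0.2047) ≈ 0.17.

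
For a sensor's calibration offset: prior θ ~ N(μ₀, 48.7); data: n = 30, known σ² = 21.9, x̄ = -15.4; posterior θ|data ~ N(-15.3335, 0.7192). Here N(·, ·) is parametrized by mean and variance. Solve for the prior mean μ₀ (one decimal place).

μ₀ = -10.9

With known observation variance, the Normal–Normal posterior has precision τ_n = τ₀ + n/σ² and mean μ_n = (τ₀μ₀ + (n/σ²)x̄)/τ_n.
Here τ₀ = 1/48.7 = 0.020534 and τ_data = 30/21.9 = 1.369863, so τ_n = 1.390397.
Rearranging for μ₀: μ₀ = (μ_n·τ_n − τ_data·x̄)/τ₀ = (-15.3335·1.390397 − 1.369863·-15.4) / 0.020534 = -0.223762/0.020534 ≈ -10.9.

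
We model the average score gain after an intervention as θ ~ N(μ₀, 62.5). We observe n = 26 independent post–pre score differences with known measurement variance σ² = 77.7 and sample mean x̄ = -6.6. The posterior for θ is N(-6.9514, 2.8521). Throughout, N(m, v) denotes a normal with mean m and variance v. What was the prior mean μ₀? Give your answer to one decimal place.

With known observation variance, the Normal–Normal posterior has precision τ_n = τ₀ + n/σ² and mean μ_n = (τ₀μ₀ + (n/σ²)x̄)/τ_n.
Here τ₀ = 1/62.5 = 0.016000 and τ_data = 26/77.7 = 0.334620, so τ_n = 0.350620.
Rearranging for μ₀: μ₀ = (μ_n·τ_n − τ_data·x̄)/τ₀ = (-6.9514·0.350620 − 0.334620·-6.6) / 0.016000 = -0.228808/0.016000 ≈ -14.3.

μ₀ = -14.3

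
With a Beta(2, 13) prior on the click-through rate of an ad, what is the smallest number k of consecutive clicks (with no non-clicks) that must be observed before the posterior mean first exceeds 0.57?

k = 16

After k clicks and 0 non-clicks the posterior is Beta(2+k, 13), with mean (2+k)/(2+13+k).
Set (2+k)/(15+k) > 0.57 and solve: k > (0.57·15 − 2)/(1 − 0.57) = 15.233.
The smallest integer exceeding 15.233 is 16, and checking k=16: (18)/(31) = 0.5806 > 0.57.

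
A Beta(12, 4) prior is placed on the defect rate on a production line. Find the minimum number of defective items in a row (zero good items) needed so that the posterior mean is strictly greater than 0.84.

k = 10

After k defective items and 0 good items the posterior is Beta(12+k, 4), with mean (12+k)/(12+4+k).
Set (12+k)/(16+k) > 0.84 and solve: k > (0.84·16 − 12)/(1 − 0.84) = 9.000.
The smallest integer exceeding 9.000 is 10.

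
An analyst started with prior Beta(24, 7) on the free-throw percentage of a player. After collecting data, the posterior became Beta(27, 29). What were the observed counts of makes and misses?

Under Beta–binomial conjugacy the posterior parameters are (α+s, β+f).
So s = 27 − 24 = 3 and f = 29 − 7 = 22.

3 makes and 22 misses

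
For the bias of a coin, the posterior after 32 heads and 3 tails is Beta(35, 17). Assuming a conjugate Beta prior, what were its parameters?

Beta(3, 14)

Beta is conjugate to the binomial likelihood: posterior = Beta(a+s, b+f).
Subtract the data counts: 35−32=3, 17−3=14.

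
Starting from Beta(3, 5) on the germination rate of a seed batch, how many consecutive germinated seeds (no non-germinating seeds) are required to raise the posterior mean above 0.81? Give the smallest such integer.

k = 19

After k germinated seeds and 0 non-germinating seeds the posterior is Beta(3+k, 5), with mean (3+k)/(3+5+k).
Set (3+k)/(8+k) > 0.81 and solve: k > (0.81·8 − 3)/(1 − 0.81) = 18.316.
The smallest integer exceeding 18.316 is 19, and checking k=19: (22)/(27) = 0.8148 > 0.81.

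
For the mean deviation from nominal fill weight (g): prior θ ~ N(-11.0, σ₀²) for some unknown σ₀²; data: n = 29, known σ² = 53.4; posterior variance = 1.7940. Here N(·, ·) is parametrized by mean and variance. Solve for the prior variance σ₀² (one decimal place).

Posterior precision equals prior precision plus data precision: 1/σ_n² = 1/σ₀² + n/σ².
So 1/σ₀² = 1/1.7940 − 29/53.4 = 0.557414 − 0.543071 = 0.014343.
Hence σ₀² = 1/0.014343 ≈ 69.7.

σ₀² = 69.7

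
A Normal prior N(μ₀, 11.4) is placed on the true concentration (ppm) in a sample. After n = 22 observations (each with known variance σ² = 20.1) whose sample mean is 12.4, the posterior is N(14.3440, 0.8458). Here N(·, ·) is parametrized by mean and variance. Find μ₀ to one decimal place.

The posterior mean is a precision-weighted average: μ_n = (τ₀μ₀ + τ_data·x̄)/(τ₀+τ_data), with τ₀=1/σ₀² and τ_data=n/σ².
Here τ₀ = 1/11.4 = 0.087719 and τ_data = 22/20.1 = 1.094527, so τ_n = 1.182246.
Rearranging for μ₀: μ₀ = (μ_n·τ_n − τ_data·x̄)/τ₀ = (14.3440·1.182246 − 1.094527·12.4) / 0.087719 = 3.386002/0.087719 ≈ 38.6.

μ₀ = 38.6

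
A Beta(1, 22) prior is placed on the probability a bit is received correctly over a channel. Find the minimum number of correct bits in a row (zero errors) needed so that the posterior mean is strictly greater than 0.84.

After k correct bits and 0 errors the posterior is Beta(1+k, 22), with mean (1+k)/(1+22+k).
Set (1+k)/(23+k) > 0.84 and solve: k > (0.84·23 − 1)/(1 − 0.84) = 114.500.
The smallest integer exceeding 114.500 is 115, and checking k=115: (116)/(138) = 0.8406 > 0.84.

k = 115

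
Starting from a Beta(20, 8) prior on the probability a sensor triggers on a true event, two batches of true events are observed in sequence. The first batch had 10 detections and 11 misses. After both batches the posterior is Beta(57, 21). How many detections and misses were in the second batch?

Because Beta–binomial updating is additive in the counts, the combined data contributed (α_post−α_prior, β_post−β_prior) successes and failures.
Total across both batches: 57−20=37 detections, 21−8=13 misses.
Subtract the first batch: 37−10=27 detections and 13−11=2 misses.

27 detections and 2 misses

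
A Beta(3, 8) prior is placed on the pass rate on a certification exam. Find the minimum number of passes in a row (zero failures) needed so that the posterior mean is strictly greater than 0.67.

k = 14

After k passes and 0 failures the posterior is Beta(3+k, 8), with mean (3+k)/(3+8+k).
Set (3+k)/(11+k) > 0.67 and solve: k > (0.67·11 − 3)/(1 − 0.67) = 13.242.
The smallest integer exceeding 13.242 is 14, and checking k=14: (17)/(25) = 0.6800 > 0.67.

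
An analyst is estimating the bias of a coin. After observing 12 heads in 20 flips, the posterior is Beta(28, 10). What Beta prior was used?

Beta(16, 2)

Beta is conjugate to the binomial likelihood: posterior = Beta(α+s, β+f).
So α = 28 − 12 = 16 and β = 10 − 8 = 2.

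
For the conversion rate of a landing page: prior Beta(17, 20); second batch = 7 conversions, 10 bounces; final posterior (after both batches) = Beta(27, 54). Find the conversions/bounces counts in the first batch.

Because Beta–binomial updating is additive in the counts, the combined data contributed (α_post−α_prior, β_post−β_prior) successes and failures.
Total across both batches: 27−17=10 conversions, 54−20=34 bounces.
Subtract the second batch: 10−7=3 conversions and 34−10=24 bounces.

3 conversions and 24 bounces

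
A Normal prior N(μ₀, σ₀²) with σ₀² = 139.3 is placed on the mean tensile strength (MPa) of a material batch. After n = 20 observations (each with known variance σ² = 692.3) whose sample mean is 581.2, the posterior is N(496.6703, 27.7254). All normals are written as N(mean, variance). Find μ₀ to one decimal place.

The posterior mean is a precision-weighted average: μ_n = (τ₀μ₀ + τ_data·x̄)/(τ₀+τ_data), with τ₀=1/σ₀² and τ_data=n/σ².
Here τ₀ = 1/139.3 = 0.007179 and τ_data = 20/692.3 = 0.028889, so τ_n = 0.036068.
Rearranging for μ₀: μ₀ = (μ_n·τ_n − τ_data·x̄)/τ₀ = (496.6703·0.036068 − 0.028889·581.2) / 0.007179 = 1.123618/0.007179 ≈ 156.5.

μ₀ = 156.5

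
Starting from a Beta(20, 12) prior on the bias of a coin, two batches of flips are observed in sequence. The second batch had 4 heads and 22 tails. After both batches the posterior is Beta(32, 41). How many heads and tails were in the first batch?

8 heads and 7 tails

Because Beta–binomial updating is additive in the counts, the combined data contributed (α_post−α_prior, β_post−β_prior) successes and failures.
Total across both batches: 32−20=12 heads, 41−12=29 tails.
Subtract the second batch: 12−4=8 heads and 29−22=7 tails.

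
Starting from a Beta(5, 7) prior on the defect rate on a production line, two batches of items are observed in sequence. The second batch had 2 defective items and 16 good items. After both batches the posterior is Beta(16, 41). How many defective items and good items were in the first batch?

9 defective items and 18 good items

Because Beta–binomial updating is additive in the counts, the combined data contributed (α_post−α_prior, β_post−β_prior) successes and failures.
Total across both batches: 16−5=11 defective items, 41−7=34 good items.
Subtract the second batch: 11−2=9 defective items and 34−16=18 good items.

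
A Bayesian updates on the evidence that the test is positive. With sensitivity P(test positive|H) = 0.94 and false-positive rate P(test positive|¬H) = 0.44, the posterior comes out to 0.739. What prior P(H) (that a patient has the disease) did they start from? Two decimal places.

P(H) = 0.57

In odds form, posterior odds = prior odds × likelihood ratio, so prior odds = posterior odds ÷ LR.
Posterior odds = 0.739/(1−0.739) = 2.8314. LR = 0.94/0.44 = 2.1364.
Prior odds = 2.8314/2.1364 = 1.3253, so P(H) = 1.3253/(1+1.3253) ≈ 0.57.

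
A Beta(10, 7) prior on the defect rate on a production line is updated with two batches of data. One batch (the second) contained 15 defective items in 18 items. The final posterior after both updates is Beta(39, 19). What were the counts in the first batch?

14 defective items and 9 good items

Because Beta–binomial updating is additive in the counts, the combined data contributed (α_post−α_prior, β_post−β_prior) successes and failures.
Total across both batches: 39−10=29 defective items, 19−7=12 good items.
Subtract the second batch: 29−15=14 defective items and 12−3=9 good items.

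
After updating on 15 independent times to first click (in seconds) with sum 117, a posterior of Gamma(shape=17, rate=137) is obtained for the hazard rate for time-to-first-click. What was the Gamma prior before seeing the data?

Gamma(shape=2, rate=20)

Gamma–exponential conjugacy: posterior shape = α + n, posterior rate = β + Σtᵢ.
So α = 17 − 15 = 2 and β = 137 − 117 = 20.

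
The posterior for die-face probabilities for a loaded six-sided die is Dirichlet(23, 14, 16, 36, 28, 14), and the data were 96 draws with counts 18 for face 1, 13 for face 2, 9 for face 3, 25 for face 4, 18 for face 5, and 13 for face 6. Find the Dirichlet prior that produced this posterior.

For a Dirichlet(α) prior with multinomial counts c, the posterior is Dirichlet(α + c) componentwise.
Subtract each count from the matching posterior parameter: 23−18=5, 14−13=1, 16−9=7, 36−25=11, 28−18=10, 14−13=1.

Dirichlet(5, 1, 7, 11, 10, 1)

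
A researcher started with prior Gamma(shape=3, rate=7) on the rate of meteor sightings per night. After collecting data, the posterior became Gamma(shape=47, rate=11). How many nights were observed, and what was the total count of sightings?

Gamma–Poisson conjugacy: posterior shape = α + Σxᵢ, posterior rate = β + n.
Matching: Σxᵢ = 47 − 3 = 44 and n = 11 − 7 = 4.

n = 4 nights with total 44 sightings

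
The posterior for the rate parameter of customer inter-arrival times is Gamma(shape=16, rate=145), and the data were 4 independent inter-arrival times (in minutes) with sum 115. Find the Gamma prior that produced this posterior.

For an exponential likelihood with a Gamma(α, β) prior on the rate, n observations with total T give posterior Gamma(α+n, β+T).
So α = 16 − 4 = 12 and β = 145 − 115 = 30.

Gamma(shape=12, rate=30)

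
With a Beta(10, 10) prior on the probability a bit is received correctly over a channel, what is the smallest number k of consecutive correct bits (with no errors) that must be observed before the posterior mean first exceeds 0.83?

After k correct bits and 0 errors the posterior is Beta(10+k, 10), with mean (10+k)/(10+10+k).
Set (10+k)/(20+k) > 0.83 and solve: k > (0.83·20 − 10)/(1 − 0.83) = 38.824.
The smallest integer exceeding 38.824 is 39.

k = 39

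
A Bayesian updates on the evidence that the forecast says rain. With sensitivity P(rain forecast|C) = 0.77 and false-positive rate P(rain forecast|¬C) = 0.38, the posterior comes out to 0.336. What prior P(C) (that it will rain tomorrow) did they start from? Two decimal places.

Bayes' rule in odds form gives O(C|E) = O(C)·[P(E|C)/P(E|¬C)], hence O(C) = O(C|E)/LR.
Posterior odds = 0.336/(1−0.336) = 0.5060. LR = 0.77/0.38 = 2.0263.
Prior odds = 0.5060/2.0263 = 0.2497, so P(C) = 0.2497/(1+0.2497) ≈ 0.20.

P(C) = 0.20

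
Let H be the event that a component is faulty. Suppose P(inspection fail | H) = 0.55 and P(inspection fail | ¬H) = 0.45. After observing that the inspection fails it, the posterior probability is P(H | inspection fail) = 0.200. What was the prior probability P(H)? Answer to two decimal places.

In odds form, posterior odds = prior odds × likelihood ratio, so prior odds = posterior odds ÷ LR.
Posterior odds = 0.200/(1−0.200) = 0.2500. LR = 0.55/0.45 = 1.2222.
Prior odds = 0.2500/1.2222 = 0.2045, so P(H) = 0.2045/(1+0.2045) ≈ 0.17.

P(H) = 0.17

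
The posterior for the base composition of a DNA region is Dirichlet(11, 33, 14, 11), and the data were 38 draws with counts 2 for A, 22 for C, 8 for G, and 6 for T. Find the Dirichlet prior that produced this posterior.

Dirichlet(9, 11, 6, 5)

For a Dirichlet(α) prior with multinomial counts c, the posterior is Dirichlet(α + c) componentwise.
Subtract each count from the matching posterior parameter: 11−2=9, 33−22=11, 14−8=6, 11−6=5.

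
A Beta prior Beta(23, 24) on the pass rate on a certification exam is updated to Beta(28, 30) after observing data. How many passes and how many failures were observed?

Beta is conjugate to the binomial likelihood: posterior = Beta(a+s, b+f).
Match parameters: s=28−23=5, f=30−24=6.

5 passes and 6 failures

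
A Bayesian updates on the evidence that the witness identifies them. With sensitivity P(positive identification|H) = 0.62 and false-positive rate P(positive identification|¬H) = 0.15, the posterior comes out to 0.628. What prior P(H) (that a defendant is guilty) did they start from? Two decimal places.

Bayes' rule in odds form gives O(H|E) = O(H)·[P(E|H)/P(E|¬H)], hence O(H) = O(H|E)/LR.
Posterior odds = 0.628/(1−0.628) = 1.6882. LR = 0.62/0.15 = 4.1333.
Prior odds = 1.6882/4.1333 = 0.4084, so P(H) = 0.4084/(1+0.4084) ≈ 0.29.

P(H) = 0.29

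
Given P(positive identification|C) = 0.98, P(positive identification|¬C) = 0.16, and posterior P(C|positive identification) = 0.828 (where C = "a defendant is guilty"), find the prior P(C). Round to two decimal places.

P(C) = 0.44

In odds form, posterior odds = prior odds × likelihood ratio, so prior odds = posterior odds ÷ LR.
Posterior odds = 0.828/(1−0.828) = 4.8140. LR = 0.98/0.16 = 6.1250.
Prior odds = 4.8140/6.1250 = 0.7860, so P(C) = 0.7860/(1+0.7860) ≈ 0.44.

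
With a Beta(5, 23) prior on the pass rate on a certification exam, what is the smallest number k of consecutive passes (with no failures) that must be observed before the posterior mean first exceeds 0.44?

After k passes and 0 failures the posterior is Beta(5+k, 23), with mean (5+k)/(5+23+k).
Set (5+k)/(28+k) > 0.44 and solve: k > (0.44·28 − 5)/(1 − 0.44) = 13.071.
The smallest integer exceeding 13.071 is 14, and checking k=14: (19)/(42) = 0.4524 > 0.44.

k = 14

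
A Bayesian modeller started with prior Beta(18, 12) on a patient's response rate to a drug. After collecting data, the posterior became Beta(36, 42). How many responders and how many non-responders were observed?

18 responders and 30 non-responders

Under Beta–binomial conjugacy the posterior parameters are (a+s, b+f).
So s = 36 − 18 = 18 and f = 42 − 12 = 30.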